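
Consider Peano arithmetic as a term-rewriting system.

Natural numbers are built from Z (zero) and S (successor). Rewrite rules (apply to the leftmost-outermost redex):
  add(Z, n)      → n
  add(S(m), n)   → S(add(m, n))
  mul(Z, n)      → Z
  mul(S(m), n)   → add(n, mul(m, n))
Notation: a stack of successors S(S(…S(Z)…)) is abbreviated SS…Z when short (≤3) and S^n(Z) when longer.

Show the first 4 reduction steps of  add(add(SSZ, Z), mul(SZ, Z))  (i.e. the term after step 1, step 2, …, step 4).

  start: add(add(SSZ, Z), mul(SZ, Z))
  [1] add(S(add(SZ, Z)), mul(SZ, Z))
  [2] S(add(add(SZ, Z), mul(SZ, Z)))
  [3] S(add(S(add(Z, Z)), mul(SZ, Z)))
  [4] S(S(add(add(Z, Z), mul(SZ, Z))))

Answer: after 4 steps: S(S(add(add(Z, Z), mul(SZ, Z))))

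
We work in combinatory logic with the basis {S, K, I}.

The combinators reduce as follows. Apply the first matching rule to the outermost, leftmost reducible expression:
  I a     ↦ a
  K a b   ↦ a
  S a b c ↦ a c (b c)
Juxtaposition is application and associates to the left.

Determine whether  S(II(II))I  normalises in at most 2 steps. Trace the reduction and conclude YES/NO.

  start: S(II(II))I
  [1] S(I(II))I
  [2] S(II)I

Answer: NO — after 2 steps the term is S(II)I, not yet normal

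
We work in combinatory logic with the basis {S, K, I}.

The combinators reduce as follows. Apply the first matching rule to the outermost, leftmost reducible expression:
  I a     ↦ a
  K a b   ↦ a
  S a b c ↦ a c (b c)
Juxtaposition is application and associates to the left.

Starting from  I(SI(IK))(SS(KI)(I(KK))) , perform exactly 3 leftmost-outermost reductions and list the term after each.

  start: I(SI(IK))(SS(KI)(I(KK)))
  →1  SI(IK)(SS(KI)(I(KK)))
  →2  I(SS(KI)(I(KK)))(IK(SS(KI)(I(KK))))
  →3  SS(KI)(I(KK))(IK(SS(KI)(I(KK))))

Answer: after 3 steps: SS(KI)(I(KK))(IK(SS(KI)(I(KK))))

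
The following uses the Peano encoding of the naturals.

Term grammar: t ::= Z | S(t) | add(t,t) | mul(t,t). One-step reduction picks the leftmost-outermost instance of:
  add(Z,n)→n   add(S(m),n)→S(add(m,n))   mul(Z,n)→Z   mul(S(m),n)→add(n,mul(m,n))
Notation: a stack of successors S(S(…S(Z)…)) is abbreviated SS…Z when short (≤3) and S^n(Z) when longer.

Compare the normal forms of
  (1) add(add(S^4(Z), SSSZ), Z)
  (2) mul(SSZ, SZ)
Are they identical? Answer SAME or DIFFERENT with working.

Answer: DIFFERENT — A ⇓ S^7(Z), B ⇓ SSZ

Working:
Term A:
  start: add(add(S^4(Z), SSSZ), Z)
  →1  add(S(add(SSSZ, SSSZ)), Z)
  →2  S(add(add(SSSZ, SSSZ), Z))
  →3  S(add(S(add(SSZ, SSSZ)), Z))
  →4  S(S(add(add(SSZ, SSSZ), Z)))
  →5  S(S(add(S(add(SZ, SSSZ)), Z)))
  →6  S(S(S(add(add(SZ, SSSZ), Z))))
  →7  S(S(S(add(S(add(Z, SSSZ)), Z))))
  →8  S(S(S(S(add(add(Z, SSSZ), Z)))))
  →9  S(S(S(S(add(SSSZ, Z)))))
  →10  S(S(S(S(S(add(SSZ, Z))))))
  →11  S(S(S(S(S(S(add(SZ, Z)))))))
  →12  S(S(S(S(S(S(S(add(Z, Z))))))))
  →13  S^7(Z)

Term B:
  start: mul(SSZ, SZ)
  →1  add(SZ, mul(SZ, SZ))
  →2  S(add(Z, mul(SZ, SZ)))
  →3  S(mul(SZ, SZ))
  →4  S(add(SZ, mul(Z, SZ)))
  →5  S(S(add(Z, mul(Z, SZ))))
  →6  S(S(mul(Z, SZ)))
  →7  SSZ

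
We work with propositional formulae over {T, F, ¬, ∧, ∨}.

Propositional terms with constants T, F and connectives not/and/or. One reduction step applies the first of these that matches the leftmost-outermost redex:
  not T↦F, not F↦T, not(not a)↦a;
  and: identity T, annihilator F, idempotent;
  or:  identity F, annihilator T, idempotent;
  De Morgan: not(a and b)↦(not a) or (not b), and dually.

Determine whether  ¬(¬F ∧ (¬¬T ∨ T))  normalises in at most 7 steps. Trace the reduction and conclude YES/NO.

Answer: YES — reaches normal form F in 7 ≤ 7 steps

Reduction:
  start: ¬(¬F ∧ (¬¬T ∨ T))
  →1  ¬¬F ∨ ¬(¬¬T ∨ T)
  →2  F ∨ ¬(¬¬T ∨ T)
  →3  ¬(¬¬T ∨ T)
  →4  ¬¬¬T ∧ ¬T
  →5  ¬T ∧ ¬T
  →6  ¬T
  →7  F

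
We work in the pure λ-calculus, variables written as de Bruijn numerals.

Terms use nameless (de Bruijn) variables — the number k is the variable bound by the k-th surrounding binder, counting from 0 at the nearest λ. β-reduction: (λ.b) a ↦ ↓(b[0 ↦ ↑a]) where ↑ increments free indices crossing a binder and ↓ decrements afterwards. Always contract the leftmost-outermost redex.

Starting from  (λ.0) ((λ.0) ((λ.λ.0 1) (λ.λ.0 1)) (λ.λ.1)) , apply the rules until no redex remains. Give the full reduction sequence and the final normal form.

Answer: normal form = λ.λ.λ.0 1  (in 5 steps)

Reduction:
  start: (λ.0) ((λ.0) ((λ.λ.0 1) (λ.λ.0 1)) (λ.λ.1))
  step 1: (λ.0) ((λ.λ.0 1) (λ.λ.0 1)) (λ.λ.1)
  step 2: (λ.λ.0 1) (λ.λ.0 1) (λ.λ.1)
  step 3: (λ.0 (λ.λ.0 1)) (λ.λ.1)
  step 4: (λ.λ.1) (λ.λ.0 1)
  step 5: λ.λ.λ.0 1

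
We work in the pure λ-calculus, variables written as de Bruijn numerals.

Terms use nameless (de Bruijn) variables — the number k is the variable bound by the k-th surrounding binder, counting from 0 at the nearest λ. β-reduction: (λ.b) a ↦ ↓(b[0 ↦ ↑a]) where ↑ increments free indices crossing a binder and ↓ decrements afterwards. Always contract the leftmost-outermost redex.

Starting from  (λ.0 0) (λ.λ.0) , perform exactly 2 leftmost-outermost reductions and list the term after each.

Answer: after 2 steps: λ.0

Working:
  start: (λ.0 0) (λ.λ.0)
  →1  (λ.λ.0) (λ.λ.0)
  →2  λ.0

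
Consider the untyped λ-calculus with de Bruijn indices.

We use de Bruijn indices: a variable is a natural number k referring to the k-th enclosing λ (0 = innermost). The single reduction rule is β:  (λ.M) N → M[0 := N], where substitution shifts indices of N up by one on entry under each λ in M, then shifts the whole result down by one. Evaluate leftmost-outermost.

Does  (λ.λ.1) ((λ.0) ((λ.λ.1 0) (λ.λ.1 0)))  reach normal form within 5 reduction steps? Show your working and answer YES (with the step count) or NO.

Answer: YES — reaches normal form λ.λ.λ.1 0 in 4 ≤ 5 steps

Working:
  start: (λ.λ.1) ((λ.0) ((λ.λ.1 0) (λ.λ.1 0)))
  [1] λ.(λ.0) ((λ.λ.1 0) (λ.λ.1 0))
  [2] λ.(λ.λ.1 0) (λ.λ.1 0)
  [3] λ.λ.(λ.λ.1 0) 0
  [4] λ.λ.λ.1 0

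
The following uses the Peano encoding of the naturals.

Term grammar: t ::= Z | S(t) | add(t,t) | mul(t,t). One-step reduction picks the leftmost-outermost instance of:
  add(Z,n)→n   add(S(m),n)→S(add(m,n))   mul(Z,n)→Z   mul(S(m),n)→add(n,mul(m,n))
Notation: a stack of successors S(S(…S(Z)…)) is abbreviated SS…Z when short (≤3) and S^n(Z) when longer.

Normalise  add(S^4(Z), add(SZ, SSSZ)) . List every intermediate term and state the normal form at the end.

  start: add(S^4(Z), add(SZ, SSSZ))
  →1  S(add(SSSZ, add(SZ, SSSZ)))
  →2  S(S(add(SSZ, add(SZ, SSSZ))))
  →3  S(S(S(add(SZ, add(SZ, SSSZ)))))
  →4  S(S(S(S(add(Z, add(SZ, SSSZ))))))
  →5  S(S(S(S(add(SZ, SSSZ)))))
  →6  S(S(S(S(S(add(Z, SSSZ))))))
  →7  S^8(Z)

Answer: normal form = S^8(Z)  (in 7 steps)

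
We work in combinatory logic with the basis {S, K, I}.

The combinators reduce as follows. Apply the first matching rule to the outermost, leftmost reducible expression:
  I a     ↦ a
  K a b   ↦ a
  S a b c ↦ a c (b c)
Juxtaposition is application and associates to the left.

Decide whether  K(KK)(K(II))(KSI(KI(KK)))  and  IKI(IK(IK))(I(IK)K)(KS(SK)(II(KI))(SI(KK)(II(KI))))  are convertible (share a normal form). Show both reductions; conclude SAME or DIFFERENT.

Answer: SAME — A ⇓ K, B ⇓ K

Working:
Term A:
  start: K(KK)(K(II))(KSI(KI(KK)))
  step 1: KK(KSI(KI(KK)))
  step 2: K

Term B:
  start: IKI(IK(IK))(I(IK)K)(KS(SK)(II(KI))(SI(KK)(II(KI))))
  step 1: KI(IK(IK))(I(IK)K)(KS(SK)(II(KI))(SI(KK)(II(KI))))
  step 2: I(I(IK)K)(KS(SK)(II(KI))(SI(KK)(II(KI))))
  step 3: I(IK)K(KS(SK)(II(KI))(SI(KK)(II(KI))))
  step 4: IKK(KS(SK)(II(KI))(SI(KK)(II(KI))))
  step 5: KK(KS(SK)(II(KI))(SI(KK)(II(KI))))
  step 6: K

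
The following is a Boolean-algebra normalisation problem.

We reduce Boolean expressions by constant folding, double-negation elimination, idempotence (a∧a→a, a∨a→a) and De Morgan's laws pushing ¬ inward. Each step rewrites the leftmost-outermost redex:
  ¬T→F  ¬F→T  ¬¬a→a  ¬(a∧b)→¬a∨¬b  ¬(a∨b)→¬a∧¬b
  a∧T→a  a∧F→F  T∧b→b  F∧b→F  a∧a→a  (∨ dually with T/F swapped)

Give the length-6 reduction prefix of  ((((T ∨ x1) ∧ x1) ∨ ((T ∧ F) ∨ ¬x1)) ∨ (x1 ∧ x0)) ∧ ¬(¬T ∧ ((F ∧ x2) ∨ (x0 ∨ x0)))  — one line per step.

  start: ((((T ∨ x1) ∧ x1) ∨ ((T ∧ F) ∨ ¬x1)) ∨ (x1 ∧ x0)) ∧ ¬(¬T ∧ ((F ∧ x2) ∨ (x0 ∨ x0)))
  →1  (((T ∧ x1) ∨ ((T ∧ F) ∨ ¬x1)) ∨ (x1 ∧ x0)) ∧ ¬(¬T ∧ ((F ∧ x2) ∨ (x0 ∨ x0)))
  →2  ((x1 ∨ ((T ∧ F) ∨ ¬x1)) ∨ (x1 ∧ x0)) ∧ ¬(¬T ∧ ((F ∧ x2) ∨ (x0 ∨ x0)))
  →3  ((x1 ∨ (F ∨ ¬x1)) ∨ (x1 ∧ x0)) ∧ ¬(¬T ∧ ((F ∧ x2) ∨ (x0 ∨ x0)))
  →4  ((x1 ∨ ¬x1) ∨ (x1 ∧ x0)) ∧ ¬(¬T ∧ ((F ∧ x2) ∨ (x0 ∨ x0)))
  →5  ((x1 ∨ ¬x1) ∨ (x1 ∧ x0)) ∧ (¬¬T ∨ ¬((F ∧ x2) ∨ (x0 ∨ x0)))
  →6  ((x1 ∨ ¬x1) ∨ (x1 ∧ x0)) ∧ (T ∨ ¬((F ∧ x2) ∨ (x0 ∨ x0)))

Answer: after 6 steps: ((x1 ∨ ¬x1) ∨ (x1 ∧ x0)) ∧ (T ∨ ¬((F ∧ x2) ∨ (x0 ∨ x0)))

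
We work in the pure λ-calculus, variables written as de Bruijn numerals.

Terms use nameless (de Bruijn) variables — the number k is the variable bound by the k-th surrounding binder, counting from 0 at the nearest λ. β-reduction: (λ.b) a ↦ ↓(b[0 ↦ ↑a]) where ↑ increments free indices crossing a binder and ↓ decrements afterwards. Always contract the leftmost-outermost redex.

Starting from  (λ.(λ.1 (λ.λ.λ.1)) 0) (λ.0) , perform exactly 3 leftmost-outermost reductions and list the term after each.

  start: (λ.(λ.1 (λ.λ.λ.1)) 0) (λ.0)
  step 1: (λ.(λ.0) (λ.λ.λ.1)) (λ.0)
  step 2: (λ.0) (λ.λ.λ.1)
  step 3: λ.λ.λ.1

Answer: after 3 steps: λ.λ.λ.1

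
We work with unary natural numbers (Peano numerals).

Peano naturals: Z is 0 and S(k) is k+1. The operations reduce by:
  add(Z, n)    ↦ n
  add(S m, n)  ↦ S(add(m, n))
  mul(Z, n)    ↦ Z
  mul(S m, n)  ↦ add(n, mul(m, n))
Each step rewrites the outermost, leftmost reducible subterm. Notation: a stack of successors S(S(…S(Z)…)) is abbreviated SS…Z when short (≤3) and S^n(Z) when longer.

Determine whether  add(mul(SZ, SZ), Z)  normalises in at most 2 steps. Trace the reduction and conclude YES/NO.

  start: add(mul(SZ, SZ), Z)
  →1  add(add(SZ, mul(Z, SZ)), Z)
  →2  add(S(add(Z, mul(Z, SZ))), Z)

Answer: NO — after 2 steps the term is add(S(add(Z, mul(Z, SZ))), Z), not yet normal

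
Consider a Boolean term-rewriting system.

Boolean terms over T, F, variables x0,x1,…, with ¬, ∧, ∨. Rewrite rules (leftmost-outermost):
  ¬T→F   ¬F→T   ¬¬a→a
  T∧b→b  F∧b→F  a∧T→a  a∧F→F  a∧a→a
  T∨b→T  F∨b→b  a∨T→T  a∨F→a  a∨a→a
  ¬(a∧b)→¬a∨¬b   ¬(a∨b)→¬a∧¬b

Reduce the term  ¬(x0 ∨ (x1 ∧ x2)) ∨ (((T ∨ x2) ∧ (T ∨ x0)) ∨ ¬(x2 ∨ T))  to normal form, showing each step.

Answer: normal form = T  (in 7 steps)

Working:
  start: ¬(x0 ∨ (x1 ∧ x2)) ∨ (((T ∨ x2) ∧ (T ∨ x0)) ∨ ¬(x2 ∨ T))
  →1  (¬x0 ∧ ¬(x1 ∧ x2)) ∨ (((T ∨ x2) ∧ (T ∨ x0)) ∨ ¬(x2 ∨ T))
  →2  (¬x0 ∧ (¬x1 ∨ ¬x2)) ∨ (((T ∨ x2) ∧ (T ∨ x0)) ∨ ¬(x2 ∨ T))
  →3  (¬x0 ∧ (¬x1 ∨ ¬x2)) ∨ ((T ∧ (T ∨ x0)) ∨ ¬(x2 ∨ T))
  →4  (¬x0 ∧ (¬x1 ∨ ¬x2)) ∨ ((T ∨ x0) ∨ ¬(x2 ∨ T))
  →5  (¬x0 ∧ (¬x1 ∨ ¬x2)) ∨ (T ∨ ¬(x2 ∨ T))
  →6  (¬x0 ∧ (¬x1 ∨ ¬x2)) ∨ T
  →7  T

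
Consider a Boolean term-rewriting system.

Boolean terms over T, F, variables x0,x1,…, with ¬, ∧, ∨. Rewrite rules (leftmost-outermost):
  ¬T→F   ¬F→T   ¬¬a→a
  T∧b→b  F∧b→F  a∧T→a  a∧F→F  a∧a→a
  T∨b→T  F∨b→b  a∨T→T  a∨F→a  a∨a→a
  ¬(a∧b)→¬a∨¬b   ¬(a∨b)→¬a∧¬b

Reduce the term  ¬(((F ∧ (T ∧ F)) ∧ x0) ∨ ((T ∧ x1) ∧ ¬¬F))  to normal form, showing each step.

Answer: normal form = T  (in 14 steps)

Derivation:
  start: ¬(((F ∧ (T ∧ F)) ∧ x0) ∨ ((T ∧ x1) ∧ ¬¬F))
  [1] ¬((F ∧ (T ∧ F)) ∧ x0) ∧ ¬((T ∧ x1) ∧ ¬¬F)
  [2] (¬(F ∧ (T ∧ F)) ∨ ¬x0) ∧ ¬((T ∧ x1) ∧ ¬¬F)
  [3] ((¬F ∨ ¬(T ∧ F)) ∨ ¬x0) ∧ ¬((T ∧ x1) ∧ ¬¬F)
  [4] ((T ∨ ¬(T ∧ F)) ∨ ¬x0) ∧ ¬((T ∧ x1) ∧ ¬¬F)
  [5] (T ∨ ¬x0) ∧ ¬((T ∧ x1) ∧ ¬¬F)
  [6] T ∧ ¬((T ∧ x1) ∧ ¬¬F)
  [7] ¬((T ∧ x1) ∧ ¬¬F)
  [8] ¬(T ∧ x1) ∨ ¬¬¬F
  [9] (¬T ∨ ¬x1) ∨ ¬¬¬F
  [10] (F ∨ ¬x1) ∨ ¬¬¬F
  [11] ¬x1 ∨ ¬¬¬F
  [12] ¬x1 ∨ ¬F
  [13] ¬x1 ∨ T
  [14] T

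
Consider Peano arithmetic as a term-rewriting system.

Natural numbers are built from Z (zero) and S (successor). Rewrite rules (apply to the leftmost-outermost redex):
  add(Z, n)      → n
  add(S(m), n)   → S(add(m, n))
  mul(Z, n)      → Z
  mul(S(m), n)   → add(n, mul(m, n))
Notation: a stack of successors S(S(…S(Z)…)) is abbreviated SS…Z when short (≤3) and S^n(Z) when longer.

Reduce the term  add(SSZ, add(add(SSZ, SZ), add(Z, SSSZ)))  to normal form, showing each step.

Answer: normal form = S^8(Z)  (in 11 steps)

Derivation:
  start: add(SSZ, add(add(SSZ, SZ), add(Z, SSSZ)))
  →1  S(add(SZ, add(add(SSZ, SZ), add(Z, SSSZ))))
  →2  S(S(add(Z, add(add(SSZ, SZ), add(Z, SSSZ)))))
  →3  S(S(add(add(SSZ, SZ), add(Z, SSSZ))))
  →4  S(S(add(S(add(SZ, SZ)), add(Z, SSSZ))))
  →5  S(S(S(add(add(SZ, SZ), add(Z, SSSZ)))))
  →6  S(S(S(add(S(add(Z, SZ)), add(Z, SSSZ)))))
  →7  S(S(S(S(add(add(Z, SZ), add(Z, SSSZ))))))
  →8  S(S(S(S(add(SZ, add(Z, SSSZ))))))
  →9  S(S(S(S(S(add(Z, add(Z, SSSZ)))))))
  →10  S(S(S(S(S(add(Z, SSSZ))))))
  →11  S^8(Z)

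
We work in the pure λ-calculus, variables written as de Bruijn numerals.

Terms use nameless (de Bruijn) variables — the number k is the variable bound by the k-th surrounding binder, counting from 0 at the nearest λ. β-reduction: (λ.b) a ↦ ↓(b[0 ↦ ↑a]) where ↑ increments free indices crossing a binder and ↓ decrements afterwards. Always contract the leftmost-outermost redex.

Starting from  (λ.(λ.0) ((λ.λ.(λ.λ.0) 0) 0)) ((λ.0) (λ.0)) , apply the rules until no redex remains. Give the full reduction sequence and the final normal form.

  start: (λ.(λ.0) ((λ.λ.(λ.λ.0) 0) 0)) ((λ.0) (λ.0))
  step 1: (λ.0) ((λ.λ.(λ.λ.0) 0) ((λ.0) (λ.0)))
  step 2: (λ.λ.(λ.λ.0) 0) ((λ.0) (λ.0))
  step 3: λ.(λ.λ.0) 0
  step 4: λ.λ.0

Answer: normal form = λ.λ.0  (in 4 steps)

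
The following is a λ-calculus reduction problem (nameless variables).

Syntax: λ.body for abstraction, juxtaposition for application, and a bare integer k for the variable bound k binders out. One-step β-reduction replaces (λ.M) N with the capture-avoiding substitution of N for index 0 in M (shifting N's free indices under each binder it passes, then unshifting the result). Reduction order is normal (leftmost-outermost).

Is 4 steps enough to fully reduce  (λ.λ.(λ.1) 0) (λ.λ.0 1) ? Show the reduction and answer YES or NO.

Answer: YES — reaches normal form λ.0 in 2 ≤ 4 steps

Working:
  start: (λ.λ.(λ.1) 0) (λ.λ.0 1)
  step 1: λ.(λ.1) 0
  step 2: λ.0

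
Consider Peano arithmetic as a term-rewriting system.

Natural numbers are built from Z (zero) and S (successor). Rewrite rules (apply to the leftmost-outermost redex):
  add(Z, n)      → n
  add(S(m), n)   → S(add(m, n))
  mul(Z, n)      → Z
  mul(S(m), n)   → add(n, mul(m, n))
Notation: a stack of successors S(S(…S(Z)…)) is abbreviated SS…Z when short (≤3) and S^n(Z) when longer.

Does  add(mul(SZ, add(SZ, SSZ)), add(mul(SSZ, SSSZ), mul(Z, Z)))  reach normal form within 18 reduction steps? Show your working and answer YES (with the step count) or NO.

  start: add(mul(SZ, add(SZ, SSZ)), add(mul(SSZ, SSSZ), mul(Z, Z)))
  [1] add(add(add(SZ, SSZ), mul(Z, add(SZ, SSZ))), add(mul(SSZ, SSSZ), mul(Z, Z)))
  [2] add(add(S(add(Z, SSZ)), mul(Z, add(SZ, SSZ))), add(mul(SSZ, SSSZ), mul(Z, Z)))
  [3] add(S(add(add(Z, SSZ), mul(Z, add(SZ, SSZ)))), add(mul(SSZ, SSSZ), mul(Z, Z)))
  [4] S(add(add(add(Z, SSZ), mul(Z, add(SZ, SSZ))), add(mul(SSZ, SSSZ), mul(Z, Z))))
  [5] S(add(add(SSZ, mul(Z, add(SZ, SSZ))), add(mul(SSZ, SSSZ), mul(Z, Z))))
  [6] S(add(S(add(SZ, mul(Z, add(SZ, SSZ)))), add(mul(SSZ, SSSZ), mul(Z, Z))))
  [7] S(S(add(add(SZ, mul(Z, add(SZ, SSZ))), add(mul(SSZ, SSSZ), mul(Z, Z)))))
  [8] S(S(add(S(add(Z, mul(Z, add(SZ, SSZ)))), add(mul(SSZ, SSSZ), mul(Z, Z)))))
  [9] S(S(S(add(add(Z, mul(Z, add(SZ, SSZ))), add(mul(SSZ, SSSZ), mul(Z, Z))))))
  [10] S(S(S(add(mul(Z, add(SZ, SSZ)), add(mul(SSZ, SSSZ), mul(Z, Z))))))
  [11] S(S(S(add(Z, add(mul(SSZ, SSSZ), mul(Z, Z))))))
  [12] S(S(S(add(mul(SSZ, SSSZ), mul(Z, Z)))))
  [13] S(S(S(add(add(SSSZ, mul(SZ, SSSZ)), mul(Z, Z)))))
  [14] S(S(S(add(S(add(SSZ, mul(SZ, SSSZ))), mul(Z, Z)))))
  [15] S(S(S(S(add(add(SSZ, mul(SZ, SSSZ)), mul(Z, Z))))))
  [16] S(S(S(S(add(S(add(SZ, mul(SZ, SSSZ))), mul(Z, Z))))))
  [17] S(S(S(S(S(add(add(SZ, mul(SZ, SSSZ)), mul(Z, Z)))))))
  [18] S(S(S(S(S(add(S(add(Z, mul(SZ, SSSZ))), mul(Z, Z)))))))

Answer: NO — after 18 steps the term is S(S(S(S(S(add(S(add(Z, mul(SZ, SSSZ))), mul(Z, Z))))))), not yet normal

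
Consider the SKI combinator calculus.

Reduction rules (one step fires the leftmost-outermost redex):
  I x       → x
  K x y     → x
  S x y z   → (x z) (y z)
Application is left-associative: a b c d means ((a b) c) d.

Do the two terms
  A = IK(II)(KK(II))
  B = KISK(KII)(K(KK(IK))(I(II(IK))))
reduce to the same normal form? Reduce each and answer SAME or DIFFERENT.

Term A:
  start: IK(II)(KK(II))
  step 1: K(II)(KK(II))
  step 2: II
  step 3: I

Term B:
  start: KISK(KII)(K(KK(IK))(I(II(IK))))
  step 1: IK(KII)(K(KK(IK))(I(II(IK))))
  step 2: K(KII)(K(KK(IK))(I(II(IK))))
  step 3: KII
  step 4: I

Answer: SAME — A ⇓ I, B ⇓ I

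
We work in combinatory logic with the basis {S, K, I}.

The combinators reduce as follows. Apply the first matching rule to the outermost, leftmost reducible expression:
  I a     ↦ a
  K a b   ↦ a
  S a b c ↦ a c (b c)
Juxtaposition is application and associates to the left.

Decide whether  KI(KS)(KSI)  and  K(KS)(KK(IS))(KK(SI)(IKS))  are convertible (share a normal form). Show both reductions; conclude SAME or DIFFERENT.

Term A:
  start: KI(KS)(KSI)
  →1  I(KSI)
  →2  KSI
  →3  S

Term B:
  start: K(KS)(KK(IS))(KK(SI)(IKS))
  →1  KS(KK(SI)(IKS))
  →2  S

Answer: SAME — A ⇓ S, B ⇓ S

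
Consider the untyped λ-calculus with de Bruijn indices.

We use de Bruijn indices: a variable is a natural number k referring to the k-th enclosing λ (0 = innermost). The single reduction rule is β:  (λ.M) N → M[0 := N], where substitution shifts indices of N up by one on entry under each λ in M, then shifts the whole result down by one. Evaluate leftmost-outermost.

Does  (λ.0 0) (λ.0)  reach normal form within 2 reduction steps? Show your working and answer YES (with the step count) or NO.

  start: (λ.0 0) (λ.0)
  →1  (λ.0) (λ.0)
  →2  λ.0

Answer: YES — reaches normal form λ.0 in 2 ≤ 2 steps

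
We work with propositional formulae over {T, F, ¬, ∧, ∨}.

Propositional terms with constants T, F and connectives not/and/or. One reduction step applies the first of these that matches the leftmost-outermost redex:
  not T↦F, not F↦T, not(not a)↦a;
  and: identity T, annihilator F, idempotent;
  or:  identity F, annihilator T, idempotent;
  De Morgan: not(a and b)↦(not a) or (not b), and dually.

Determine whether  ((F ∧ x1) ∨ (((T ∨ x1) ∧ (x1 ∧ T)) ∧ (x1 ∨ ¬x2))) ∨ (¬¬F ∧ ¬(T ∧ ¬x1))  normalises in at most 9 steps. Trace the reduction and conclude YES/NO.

  start: ((F ∧ x1) ∨ (((T ∨ x1) ∧ (x1 ∧ T)) ∧ (x1 ∨ ¬x2))) ∨ (¬¬F ∧ ¬(T ∧ ¬x1))
  →1  (F ∨ (((T ∨ x1) ∧ (x1 ∧ T)) ∧ (x1 ∨ ¬x2))) ∨ (¬¬F ∧ ¬(T ∧ ¬x1))
  →2  (((T ∨ x1) ∧ (x1 ∧ T)) ∧ (x1 ∨ ¬x2)) ∨ (¬¬F ∧ ¬(T ∧ ¬x1))
  →3  ((T ∧ (x1 ∧ T)) ∧ (x1 ∨ ¬x2)) ∨ (¬¬F ∧ ¬(T ∧ ¬x1))
  →4  ((x1 ∧ T) ∧ (x1 ∨ ¬x2)) ∨ (¬¬F ∧ ¬(T ∧ ¬x1))
  →5  (x1 ∧ (x1 ∨ ¬x2)) ∨ (¬¬F ∧ ¬(T ∧ ¬x1))
  →6  (x1 ∧ (x1 ∨ ¬x2)) ∨ (F ∧ ¬(T ∧ ¬x1))
  →7  (x1 ∧ (x1 ∨ ¬x2)) ∨ F
  →8  x1 ∧ (x1 ∨ ¬x2)

Answer: YES — reaches normal form x1 ∧ (x1 ∨ ¬x2) in 8 ≤ 9 steps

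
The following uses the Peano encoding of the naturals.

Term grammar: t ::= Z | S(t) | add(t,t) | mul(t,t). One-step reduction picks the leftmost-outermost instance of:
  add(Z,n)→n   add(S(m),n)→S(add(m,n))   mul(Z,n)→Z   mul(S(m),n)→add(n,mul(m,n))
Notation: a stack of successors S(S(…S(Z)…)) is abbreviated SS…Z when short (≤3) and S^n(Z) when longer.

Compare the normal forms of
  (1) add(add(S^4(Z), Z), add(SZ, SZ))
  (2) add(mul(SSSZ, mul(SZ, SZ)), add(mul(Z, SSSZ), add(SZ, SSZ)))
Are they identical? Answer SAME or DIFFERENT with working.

Answer: SAME — A ⇓ S^6(Z), B ⇓ S^6(Z)

Reduction:
Term A:
  start: add(add(S^4(Z), Z), add(SZ, SZ))
  step 1: add(S(add(SSSZ, Z)), add(SZ, SZ))
  step 2: S(add(add(SSSZ, Z), add(SZ, SZ)))
  step 3: S(add(S(add(SSZ, Z)), add(SZ, SZ)))
  step 4: S(S(add(add(SSZ, Z), add(SZ, SZ))))
  step 5: S(S(add(S(add(SZ, Z)), add(SZ, SZ))))
  step 6: S(S(S(add(add(SZ, Z), add(SZ, SZ)))))
  step 7: S(S(S(add(S(add(Z, Z)), add(SZ, SZ)))))
  step 8: S(S(S(S(add(add(Z, Z), add(SZ, SZ))))))
  step 9: S(S(S(S(add(Z, add(SZ, SZ))))))
  step 10: S(S(S(S(add(SZ, SZ)))))
  step 11: S(S(S(S(S(add(Z, SZ))))))
  step 12: S^6(Z)

Term B:
  start: add(mul(SSSZ, mul(SZ, SZ)), add(mul(Z, SSSZ), add(SZ, SSZ)))
  step 1: add(add(mul(SZ, SZ), mul(SSZ, mul(SZ, SZ))), add(mul(Z, SSSZ), add(SZ, SSZ)))
  step 2: add(add(add(SZ, mul(Z, SZ)), mul(SSZ, mul(SZ, SZ))), add(mul(Z, SSSZ), add(SZ, SSZ)))
  step 3: add(add(S(add(Z, mul(Z, SZ))), mul(SSZ, mul(SZ, SZ))), add(mul(Z, SSSZ), add(SZ, SSZ)))
  step 4: add(S(add(add(Z, mul(Z, SZ)), mul(SSZ, mul(SZ, SZ)))), add(mul(Z, SSSZ), add(SZ, SSZ)))
  step 5: S(add(add(add(Z, mul(Z, SZ)), mul(SSZ, mul(SZ, SZ))), add(mul(Z, SSSZ), add(SZ, SSZ))))
  step 6: S(add(add(mul(Z, SZ), mul(SSZ, mul(SZ, SZ))), add(mul(Z, SSSZ), add(SZ, SSZ))))
  step 7: S(add(add(Z, mul(SSZ, mul(SZ, SZ))), add(mul(Z, SSSZ), add(SZ, SSZ))))
  step 8: S(add(mul(SSZ, mul(SZ, SZ)), add(mul(Z, SSSZ), add(SZ, SSZ))))
  step 9: S(add(add(mul(SZ, SZ), mul(SZ, mul(SZ, SZ))), add(mul(Z, SSSZ), add(SZ, SSZ))))
  step 10: S(add(add(add(SZ, mul(Z, SZ)), mul(SZ, mul(SZ, SZ))), add(mul(Z, SSSZ), add(SZ, SSZ))))
  step 11: S(add(add(S(add(Z, mul(Z, SZ))), mul(SZ, mul(SZ, SZ))), add(mul(Z, SSSZ), add(SZ, SSZ))))
  step 12: S(add(S(add(add(Z, mul(Z, SZ)), mul(SZ, mul(SZ, SZ)))), add(mul(Z, SSSZ), add(SZ, SSZ))))
  step 13: S(S(add(add(add(Z, mul(Z, SZ)), mul(SZ, mul(SZ, SZ))), add(mul(Z, SSSZ), add(SZ, SSZ)))))
  step 14: S(S(add(add(mul(Z, SZ), mul(SZ, mul(SZ, SZ))), add(mul(Z, SSSZ), add(SZ, SSZ)))))
  step 15: S(S(add(add(Z, mul(SZ, mul(SZ, SZ))), add(mul(Z, SSSZ), add(SZ, SSZ)))))
  step 16: S(S(add(mul(SZ, mul(SZ, SZ)), add(mul(Z, SSSZ), add(SZ, SSZ)))))
  step 17: S(S(add(add(mul(SZ, SZ), mul(Z, mul(SZ, SZ))), add(mul(Z, SSSZ), add(SZ, SSZ)))))
  step 18: S(S(add(add(add(SZ, mul(Z, SZ)), mul(Z, mul(SZ, SZ))), add(mul(Z, SSSZ), add(SZ, SSZ)))))
  step 19: S(S(add(add(S(add(Z, mul(Z, SZ))), mul(Z, mul(SZ, SZ))), add(mul(Z, SSSZ), add(SZ, SSZ)))))
  step 20: S(S(add(S(add(add(Z, mul(Z, SZ)), mul(Z, mul(SZ, SZ)))), add(mul(Z, SSSZ), add(SZ, SSZ)))))
  step 21: S(S(S(add(add(add(Z, mul(Z, SZ)), mul(Z, mul(SZ, SZ))), add(mul(Z, SSSZ), add(SZ, SSZ))))))
  step 22: S(S(S(add(add(mul(Z, SZ), mul(Z, mul(SZ, SZ))), add(mul(Z, SSSZ), add(SZ, SSZ))))))
  step 23: S(S(S(add(add(Z, mul(Z, mul(SZ, SZ))), add(mul(Z, SSSZ), add(SZ, SSZ))))))
  step 24: S(S(S(add(mul(Z, mul(SZ, SZ)), add(mul(Z, SSSZ), add(SZ, SSZ))))))
  step 25: S(S(S(add(Z, add(mul(Z, SSSZ), add(SZ, SSZ))))))
  step 26: S(S(S(add(mul(Z, SSSZ), add(SZ, SSZ)))))
  step 27: S(S(S(add(Z, add(SZ, SSZ)))))
  step 28: S(S(S(add(SZ, SSZ))))
  step 29: S(S(S(S(add(Z, SSZ)))))
  step 30: S^6(Z)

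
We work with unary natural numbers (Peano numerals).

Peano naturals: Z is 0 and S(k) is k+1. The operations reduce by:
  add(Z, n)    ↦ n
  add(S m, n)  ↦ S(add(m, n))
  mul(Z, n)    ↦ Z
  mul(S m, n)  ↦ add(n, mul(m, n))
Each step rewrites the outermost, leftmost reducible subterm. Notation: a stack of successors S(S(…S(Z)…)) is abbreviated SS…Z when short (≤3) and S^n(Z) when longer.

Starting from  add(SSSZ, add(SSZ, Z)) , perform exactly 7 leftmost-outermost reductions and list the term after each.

Answer: after 7 steps: S^5(Z)

Working:
  start: add(SSSZ, add(SSZ, Z))
  →1  S(add(SSZ, add(SSZ, Z)))
  →2  S(S(add(SZ, add(SSZ, Z))))
  →3  S(S(S(add(Z, add(SSZ, Z)))))
  →4  S(S(S(add(SSZ, Z))))
  →5  S(S(S(S(add(SZ, Z)))))
  →6  S(S(S(S(S(add(Z, Z))))))
  →7  S^5(Z)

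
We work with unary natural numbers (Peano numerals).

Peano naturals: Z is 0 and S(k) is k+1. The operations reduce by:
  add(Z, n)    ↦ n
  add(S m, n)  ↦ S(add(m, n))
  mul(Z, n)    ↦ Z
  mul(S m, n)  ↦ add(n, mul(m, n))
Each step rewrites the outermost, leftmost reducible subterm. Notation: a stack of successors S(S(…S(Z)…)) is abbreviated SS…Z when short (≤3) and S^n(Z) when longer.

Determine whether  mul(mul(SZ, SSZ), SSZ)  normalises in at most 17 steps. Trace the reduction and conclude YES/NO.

  start: mul(mul(SZ, SSZ), SSZ)
  →1  mul(add(SSZ, mul(Z, SSZ)), SSZ)
  →2  mul(S(add(SZ, mul(Z, SSZ))), SSZ)
  →3  add(SSZ, mul(add(SZ, mul(Z, SSZ)), SSZ))
  →4  S(add(SZ, mul(add(SZ, mul(Z, SSZ)), SSZ)))
  →5  S(S(add(Z, mul(add(SZ, mul(Z, SSZ)), SSZ))))
  →6  S(S(mul(add(SZ, mul(Z, SSZ)), SSZ)))
  →7  S(S(mul(S(add(Z, mul(Z, SSZ))), SSZ)))
  →8  S(S(add(SSZ, mul(add(Z, mul(Z, SSZ)), SSZ))))
  →9  S(S(S(add(SZ, mul(add(Z, mul(Z, SSZ)), SSZ)))))
  →10  S(S(S(S(add(Z, mul(add(Z, mul(Z, SSZ)), SSZ))))))
  →11  S(S(S(S(mul(add(Z, mul(Z, SSZ)), SSZ)))))
  →12  S(S(S(S(mul(mul(Z, SSZ), SSZ)))))
  →13  S(S(S(S(mul(Z, SSZ)))))
  →14  S^4(Z)

Answer: YES — reaches normal form S^4(Z) in 14 ≤ 17 steps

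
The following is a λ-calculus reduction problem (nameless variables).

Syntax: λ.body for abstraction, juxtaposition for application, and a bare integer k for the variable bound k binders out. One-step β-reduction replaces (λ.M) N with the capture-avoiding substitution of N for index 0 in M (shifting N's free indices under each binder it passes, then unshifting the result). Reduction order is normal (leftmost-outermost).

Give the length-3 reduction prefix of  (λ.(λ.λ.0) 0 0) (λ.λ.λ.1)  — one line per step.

Answer: after 3 steps: λ.λ.λ.1

Working:
  start: (λ.(λ.λ.0) 0 0) (λ.λ.λ.1)
  step 1: (λ.λ.0) (λ.λ.λ.1) (λ.λ.λ.1)
  step 2: (λ.0) (λ.λ.λ.1)
  step 3: λ.λ.λ.1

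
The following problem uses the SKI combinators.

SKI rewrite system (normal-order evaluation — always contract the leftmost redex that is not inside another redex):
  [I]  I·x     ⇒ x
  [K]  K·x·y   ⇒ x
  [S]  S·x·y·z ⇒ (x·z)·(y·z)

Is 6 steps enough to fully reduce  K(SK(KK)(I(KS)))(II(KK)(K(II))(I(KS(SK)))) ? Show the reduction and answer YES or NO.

Answer: YES — reaches normal form KS in 4 ≤ 6 steps

Derivation:
  start: K(SK(KK)(I(KS)))(II(KK)(K(II))(I(KS(SK))))
  [1] SK(KK)(I(KS))
  [2] K(I(KS))(KK(I(KS)))
  [3] I(KS)
  [4] KS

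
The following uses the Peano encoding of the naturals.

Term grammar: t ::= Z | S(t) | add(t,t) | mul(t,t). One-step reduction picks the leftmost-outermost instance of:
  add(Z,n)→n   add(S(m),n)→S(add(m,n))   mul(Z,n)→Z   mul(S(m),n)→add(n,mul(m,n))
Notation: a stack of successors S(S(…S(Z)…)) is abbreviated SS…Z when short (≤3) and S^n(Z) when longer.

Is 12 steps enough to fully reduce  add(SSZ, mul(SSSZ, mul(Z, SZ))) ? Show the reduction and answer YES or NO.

  start: add(SSZ, mul(SSSZ, mul(Z, SZ)))
  →1  S(add(SZ, mul(SSSZ, mul(Z, SZ))))
  →2  S(S(add(Z, mul(SSSZ, mul(Z, SZ)))))
  →3  S(S(mul(SSSZ, mul(Z, SZ))))
  →4  S(S(add(mul(Z, SZ), mul(SSZ, mul(Z, SZ)))))
  →5  S(S(add(Z, mul(SSZ, mul(Z, SZ)))))
  →6  S(S(mul(SSZ, mul(Z, SZ))))
  →7  S(S(add(mul(Z, SZ), mul(SZ, mul(Z, SZ)))))
  →8  S(S(add(Z, mul(SZ, mul(Z, SZ)))))
  →9  S(S(mul(SZ, mul(Z, SZ))))
  →10  S(S(add(mul(Z, SZ), mul(Z, mul(Z, SZ)))))
  →11  S(S(add(Z, mul(Z, mul(Z, SZ)))))
  →12  S(S(mul(Z, mul(Z, SZ))))

Answer: NO — after 12 steps the term is S(S(mul(Z, mul(Z, SZ)))), not yet normal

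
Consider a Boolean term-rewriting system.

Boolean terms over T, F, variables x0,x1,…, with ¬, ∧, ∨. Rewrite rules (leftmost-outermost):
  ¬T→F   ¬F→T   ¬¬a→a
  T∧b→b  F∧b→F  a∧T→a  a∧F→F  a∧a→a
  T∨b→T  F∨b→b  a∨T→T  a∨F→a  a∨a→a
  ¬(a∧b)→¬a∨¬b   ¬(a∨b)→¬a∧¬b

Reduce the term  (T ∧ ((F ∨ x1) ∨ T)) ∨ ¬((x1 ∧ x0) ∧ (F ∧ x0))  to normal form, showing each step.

  start: (T ∧ ((F ∨ x1) ∨ T)) ∨ ¬((x1 ∧ x0) ∧ (F ∧ x0))
  →1  ((F ∨ x1) ∨ T) ∨ ¬((x1 ∧ x0) ∧ (F ∧ x0))
  →2  T ∨ ¬((x1 ∧ x0) ∧ (F ∧ x0))
  →3  T

Answer: normal form = T  (in 3 steps)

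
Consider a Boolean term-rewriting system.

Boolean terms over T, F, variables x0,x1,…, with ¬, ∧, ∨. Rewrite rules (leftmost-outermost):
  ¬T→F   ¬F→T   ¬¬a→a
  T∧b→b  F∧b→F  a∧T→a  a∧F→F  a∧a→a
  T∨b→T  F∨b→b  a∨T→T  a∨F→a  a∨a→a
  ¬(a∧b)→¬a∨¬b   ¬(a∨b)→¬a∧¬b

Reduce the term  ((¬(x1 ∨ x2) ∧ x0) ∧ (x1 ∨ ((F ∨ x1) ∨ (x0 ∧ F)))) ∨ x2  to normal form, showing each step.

Answer: normal form = (((¬x1 ∧ ¬x2) ∧ x0) ∧ x1) ∨ x2  (in 5 steps)

Derivation:
  start: ((¬(x1 ∨ x2) ∧ x0) ∧ (x1 ∨ ((F ∨ x1) ∨ (x0 ∧ F)))) ∨ x2
  [1] (((¬x1 ∧ ¬x2) ∧ x0) ∧ (x1 ∨ ((F ∨ x1) ∨ (x0 ∧ F)))) ∨ x2
  [2] (((¬x1 ∧ ¬x2) ∧ x0) ∧ (x1 ∨ (x1 ∨ (x0 ∧ F)))) ∨ x2
  [3] (((¬x1 ∧ ¬x2) ∧ x0) ∧ (x1 ∨ (x1 ∨ F))) ∨ x2
  [4] (((¬x1 ∧ ¬x2) ∧ x0) ∧ (x1 ∨ x1)) ∨ x2
  [5] (((¬x1 ∧ ¬x2) ∧ x0) ∧ x1) ∨ x2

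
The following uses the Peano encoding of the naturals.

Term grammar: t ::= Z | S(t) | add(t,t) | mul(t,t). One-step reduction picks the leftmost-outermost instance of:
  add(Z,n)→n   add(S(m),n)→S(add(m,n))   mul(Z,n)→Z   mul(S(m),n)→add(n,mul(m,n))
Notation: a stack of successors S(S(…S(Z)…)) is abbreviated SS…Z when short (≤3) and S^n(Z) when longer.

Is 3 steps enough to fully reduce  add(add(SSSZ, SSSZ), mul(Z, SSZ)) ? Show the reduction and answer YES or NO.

  start: add(add(SSSZ, SSSZ), mul(Z, SSZ))
  →1  add(S(add(SSZ, SSSZ)), mul(Z, SSZ))
  →2  S(add(add(SSZ, SSSZ), mul(Z, SSZ)))
  →3  S(add(S(add(SZ, SSSZ)), mul(Z, SSZ)))

Answer: NO — after 3 steps the term is S(add(S(add(SZ, SSSZ)), mul(Z, SSZ))), not yet normal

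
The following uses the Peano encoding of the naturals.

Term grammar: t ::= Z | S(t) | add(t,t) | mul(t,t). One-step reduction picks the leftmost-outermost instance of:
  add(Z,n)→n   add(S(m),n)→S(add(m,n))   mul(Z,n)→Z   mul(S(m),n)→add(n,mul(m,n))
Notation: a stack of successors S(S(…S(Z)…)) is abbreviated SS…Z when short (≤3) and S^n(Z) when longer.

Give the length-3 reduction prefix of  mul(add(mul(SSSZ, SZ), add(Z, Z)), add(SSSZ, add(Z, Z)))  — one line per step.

Answer: after 3 steps: mul(S(add(add(Z, mul(SSZ, SZ)), add(Z, Z))), add(SSSZ, add(Z, Z)))

Derivation:
  start: mul(add(mul(SSSZ, SZ), add(Z, Z)), add(SSSZ, add(Z, Z)))
  [1] mul(add(add(SZ, mul(SSZ, SZ)), add(Z, Z)), add(SSSZ, add(Z, Z)))
  [2] mul(add(S(add(Z, mul(SSZ, SZ))), add(Z, Z)), add(SSSZ, add(Z, Z)))
  [3] mul(S(add(add(Z, mul(SSZ, SZ)), add(Z, Z))), add(SSSZ, add(Z, Z)))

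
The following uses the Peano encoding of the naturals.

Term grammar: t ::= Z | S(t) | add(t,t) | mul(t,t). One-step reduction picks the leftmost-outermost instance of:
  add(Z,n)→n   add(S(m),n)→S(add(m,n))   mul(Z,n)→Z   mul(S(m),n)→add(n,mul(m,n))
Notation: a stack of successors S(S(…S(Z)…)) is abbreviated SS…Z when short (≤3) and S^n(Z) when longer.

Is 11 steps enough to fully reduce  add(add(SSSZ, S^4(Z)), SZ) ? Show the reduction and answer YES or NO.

  start: add(add(SSSZ, S^4(Z)), SZ)
  →1  add(S(add(SSZ, S^4(Z))), SZ)
  →2  S(add(add(SSZ, S^4(Z)), SZ))
  →3  S(add(S(add(SZ, S^4(Z))), SZ))
  →4  S(S(add(add(SZ, S^4(Z)), SZ)))
  →5  S(S(add(S(add(Z, S^4(Z))), SZ)))
  →6  S(S(S(add(add(Z, S^4(Z)), SZ))))
  →7  S(S(S(add(S^4(Z), SZ))))
  →8  S(S(S(S(add(SSSZ, SZ)))))
  →9  S(S(S(S(S(add(SSZ, SZ))))))
  →10  S(S(S(S(S(S(add(SZ, SZ)))))))
  →11  S(S(S(S(S(S(S(add(Z, SZ))))))))

Answer: NO — after 11 steps the term is S(S(S(S(S(S(S(add(Z, SZ)))))))), not yet normal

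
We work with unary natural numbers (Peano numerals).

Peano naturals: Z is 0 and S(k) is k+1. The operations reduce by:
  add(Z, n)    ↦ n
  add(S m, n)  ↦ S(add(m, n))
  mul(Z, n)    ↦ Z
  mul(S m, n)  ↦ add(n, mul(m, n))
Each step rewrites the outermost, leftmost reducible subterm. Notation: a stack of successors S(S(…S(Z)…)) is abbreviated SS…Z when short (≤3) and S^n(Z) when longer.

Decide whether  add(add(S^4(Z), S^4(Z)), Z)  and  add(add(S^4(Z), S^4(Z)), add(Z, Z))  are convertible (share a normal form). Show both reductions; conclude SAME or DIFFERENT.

Answer: SAME — A ⇓ S^8(Z), B ⇓ S^8(Z)

Reduction:
Term A:
  start: add(add(S^4(Z), S^4(Z)), Z)
  step 1: add(S(add(SSSZ, S^4(Z))), Z)
  step 2: S(add(add(SSSZ, S^4(Z)), Z))
  step 3: S(add(S(add(SSZ, S^4(Z))), Z))
  step 4: S(S(add(add(SSZ, S^4(Z)), Z)))
  step 5: S(S(add(S(add(SZ, S^4(Z))), Z)))
  step 6: S(S(S(add(add(SZ, S^4(Z)), Z))))
  step 7: S(S(S(add(S(add(Z, S^4(Z))), Z))))
  step 8: S(S(S(S(add(add(Z, S^4(Z)), Z)))))
  step 9: S(S(S(S(add(S^4(Z), Z)))))
  step 10: S(S(S(S(S(add(SSSZ, Z))))))
  step 11: S(S(S(S(S(S(add(SSZ, Z)))))))
  step 12: S(S(S(S(S(S(S(add(SZ, Z))))))))
  step 13: S(S(S(S(S(S(S(S(add(Z, Z)))))))))
  step 14: S^8(Z)

Term B:
  start: add(add(S^4(Z), S^4(Z)), add(Z, Z))
  step 1: add(S(add(SSSZ, S^4(Z))), add(Z, Z))
  step 2: S(add(add(SSSZ, S^4(Z)), add(Z, Z)))
  step 3: S(add(S(add(SSZ, S^4(Z))), add(Z, Z)))
  step 4: S(S(add(add(SSZ, S^4(Z)), add(Z, Z))))
  step 5: S(S(add(S(add(SZ, S^4(Z))), add(Z, Z))))
  step 6: S(S(S(add(add(SZ, S^4(Z)), add(Z, Z)))))
  step 7: S(S(S(add(S(add(Z, S^4(Z))), add(Z, Z)))))
  step 8: S(S(S(S(add(add(Z, S^4(Z)), add(Z, Z))))))
  step 9: S(S(S(S(add(S^4(Z), add(Z, Z))))))
  step 10: S(S(S(S(S(add(SSSZ, add(Z, Z)))))))
  step 11: S(S(S(S(S(S(add(SSZ, add(Z, Z))))))))
  step 12: S(S(S(S(S(S(S(add(SZ, add(Z, Z)))))))))
  step 13: S(S(S(S(S(S(S(S(add(Z, add(Z, Z))))))))))
  step 14: S(S(S(S(S(S(S(S(add(Z, Z)))))))))
  step 15: S^8(Z)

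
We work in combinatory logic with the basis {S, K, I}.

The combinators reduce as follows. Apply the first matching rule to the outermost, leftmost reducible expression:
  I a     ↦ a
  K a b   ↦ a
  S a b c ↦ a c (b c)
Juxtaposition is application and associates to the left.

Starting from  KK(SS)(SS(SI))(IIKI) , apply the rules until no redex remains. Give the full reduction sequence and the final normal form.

Answer: normal form = SS(SI)  (in 2 steps)

Derivation:
  start: KK(SS)(SS(SI))(IIKI)
  →1  K(SS(SI))(IIKI)
  →2  SS(SI)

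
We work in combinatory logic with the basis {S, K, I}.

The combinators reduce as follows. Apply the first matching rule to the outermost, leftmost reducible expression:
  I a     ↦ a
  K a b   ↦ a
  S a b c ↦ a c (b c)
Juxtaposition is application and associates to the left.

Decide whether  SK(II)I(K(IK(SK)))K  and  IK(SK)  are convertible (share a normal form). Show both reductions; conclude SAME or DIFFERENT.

Answer: SAME — A ⇓ K(SK), B ⇓ K(SK)

Derivation:
Term A:
  start: SK(II)I(K(IK(SK)))K
  →1  KI(III)(K(IK(SK)))K
  →2  I(K(IK(SK)))K
  →3  K(IK(SK))K
  →4  IK(SK)
  →5  K(SK)

Term B:
  start: IK(SK)
  →1  K(SK)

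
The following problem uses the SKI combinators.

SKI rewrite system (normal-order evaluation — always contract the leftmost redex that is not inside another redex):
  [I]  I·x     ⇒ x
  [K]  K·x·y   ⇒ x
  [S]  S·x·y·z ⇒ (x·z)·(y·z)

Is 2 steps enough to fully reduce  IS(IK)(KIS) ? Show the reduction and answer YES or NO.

Answer: NO — after 2 steps the term is SK(KIS), not yet normal

Reduction:
  start: IS(IK)(KIS)
  →1  S(IK)(KIS)
  →2  SK(KIS)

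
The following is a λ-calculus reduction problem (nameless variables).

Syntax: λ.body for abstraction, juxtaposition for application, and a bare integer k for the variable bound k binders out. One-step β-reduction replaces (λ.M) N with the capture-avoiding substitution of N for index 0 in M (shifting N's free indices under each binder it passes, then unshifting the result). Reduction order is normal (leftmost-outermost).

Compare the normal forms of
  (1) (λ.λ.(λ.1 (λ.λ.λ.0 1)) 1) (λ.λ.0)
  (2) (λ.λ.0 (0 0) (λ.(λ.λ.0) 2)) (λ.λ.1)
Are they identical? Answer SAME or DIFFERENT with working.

Term A:
  start: (λ.λ.(λ.1 (λ.λ.λ.0 1)) 1) (λ.λ.0)
  step 1: λ.(λ.1 (λ.λ.λ.0 1)) (λ.λ.0)
  step 2: λ.0 (λ.λ.λ.0 1)

Term B:
  start: (λ.λ.0 (0 0) (λ.(λ.λ.0) 2)) (λ.λ.1)
  step 1: λ.0 (0 0) (λ.(λ.λ.0) (λ.λ.1))
  step 2: λ.0 (0 0) (λ.λ.0)

Answer: DIFFERENT — A ⇓ λ.0 (λ.λ.λ.0 1), B ⇓ λ.0 (0 0) (λ.λ.0)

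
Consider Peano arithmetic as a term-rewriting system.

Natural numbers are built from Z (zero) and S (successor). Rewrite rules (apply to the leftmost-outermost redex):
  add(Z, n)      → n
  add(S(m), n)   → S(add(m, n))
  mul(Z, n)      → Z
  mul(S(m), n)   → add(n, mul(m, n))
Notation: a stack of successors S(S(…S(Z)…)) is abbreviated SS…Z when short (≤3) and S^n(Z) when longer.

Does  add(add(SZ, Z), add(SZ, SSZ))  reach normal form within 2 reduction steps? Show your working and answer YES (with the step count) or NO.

Answer: NO — after 2 steps the term is S(add(add(Z, Z), add(SZ, SSZ))), not yet normal

Reduction:
  start: add(add(SZ, Z), add(SZ, SSZ))
  →1  add(S(add(Z, Z)), add(SZ, SSZ))
  →2  S(add(add(Z, Z), add(SZ, SSZ)))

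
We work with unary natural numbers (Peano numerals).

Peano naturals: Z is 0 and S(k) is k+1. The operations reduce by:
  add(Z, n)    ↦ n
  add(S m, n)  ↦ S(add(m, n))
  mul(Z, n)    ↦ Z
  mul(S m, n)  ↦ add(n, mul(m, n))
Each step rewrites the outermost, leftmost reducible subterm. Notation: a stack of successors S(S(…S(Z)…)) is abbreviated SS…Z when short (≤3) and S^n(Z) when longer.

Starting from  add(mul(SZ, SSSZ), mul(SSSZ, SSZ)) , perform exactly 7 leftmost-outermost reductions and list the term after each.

Answer: after 7 steps: S(S(S(add(add(Z, mul(Z, SSSZ)), mul(SSSZ, SSZ)))))

Reduction:
  start: add(mul(SZ, SSSZ), mul(SSSZ, SSZ))
  step 1: add(add(SSSZ, mul(Z, SSSZ)), mul(SSSZ, SSZ))
  step 2: add(S(add(SSZ, mul(Z, SSSZ))), mul(SSSZ, SSZ))
  step 3: S(add(add(SSZ, mul(Z, SSSZ)), mul(SSSZ, SSZ)))
  step 4: S(add(S(add(SZ, mul(Z, SSSZ))), mul(SSSZ, SSZ)))
  step 5: S(S(add(add(SZ, mul(Z, SSSZ)), mul(SSSZ, SSZ))))
  step 6: S(S(add(S(add(Z, mul(Z, SSSZ))), mul(SSSZ, SSZ))))
  step 7: S(S(S(add(add(Z, mul(Z, SSSZ)), mul(SSSZ, SSZ)))))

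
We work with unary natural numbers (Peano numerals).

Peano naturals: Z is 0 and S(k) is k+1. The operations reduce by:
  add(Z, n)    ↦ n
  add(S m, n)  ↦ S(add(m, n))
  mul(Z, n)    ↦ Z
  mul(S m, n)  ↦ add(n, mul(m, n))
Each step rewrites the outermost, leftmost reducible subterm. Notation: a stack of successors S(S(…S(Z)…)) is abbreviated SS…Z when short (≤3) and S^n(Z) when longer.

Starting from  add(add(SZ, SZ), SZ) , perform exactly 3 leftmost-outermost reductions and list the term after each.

Answer: after 3 steps: S(add(SZ, SZ))

Derivation:
  start: add(add(SZ, SZ), SZ)
  →1  add(S(add(Z, SZ)), SZ)
  →2  S(add(add(Z, SZ), SZ))
  →3  S(add(SZ, SZ))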